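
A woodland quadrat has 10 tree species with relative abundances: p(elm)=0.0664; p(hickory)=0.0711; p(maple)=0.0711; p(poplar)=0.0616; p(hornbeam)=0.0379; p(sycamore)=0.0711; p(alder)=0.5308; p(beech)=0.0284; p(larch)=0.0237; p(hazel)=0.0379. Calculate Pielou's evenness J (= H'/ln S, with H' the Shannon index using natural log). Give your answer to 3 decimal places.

H' = −Σ pᵢ ln pᵢ = −((-0.18008) + (-0.18796) + (-0.18796) + (-0.17168) + (-0.12404) + (-0.18796) + (-0.33619) + (-0.10114) + (-0.08869) + (-0.12404)) = 1.68977 (working shown to 5 dp, full precision carried).
With S = 10 species, ln S = 2.30259, so J = 1.68977/2.30259 = 0.73386, i.e. 0.734 to 3 decimal places.

0.734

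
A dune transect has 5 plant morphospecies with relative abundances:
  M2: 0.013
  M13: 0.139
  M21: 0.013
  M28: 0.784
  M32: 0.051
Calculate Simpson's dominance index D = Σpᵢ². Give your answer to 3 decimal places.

D = 0.013² + 0.139² + 0.013² + 0.784² + 0.051² = 0.00017 + 0.01932 + 0.00017 + 0.61466 + 0.00260 = 0.63692 (working shown to 5 dp, full precision carried).
To 3 decimal places, D = 0.637.

0.637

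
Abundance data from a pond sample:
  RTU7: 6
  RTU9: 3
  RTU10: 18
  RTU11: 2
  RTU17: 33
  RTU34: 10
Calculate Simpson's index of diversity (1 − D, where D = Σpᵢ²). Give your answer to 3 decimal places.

0.699

Total N = 6+3+18+2+33+10 = 72, so the proportions are 0.08333, 0.04167, 0.25, 0.02778, 0.45833, 0.13889 (working shown to 5 dp, full precision carried).
D = 0.08333² + 0.04167² + 0.25² + 0.02778² + 0.45833² + 0.13889² = 0.00694 + 0.00174 + 0.06250 + 0.00077 + 0.21007 + 0.01929 = 0.30131.
So 1 − D = 0.69869, i.e. 0.699 to 3 decimal places.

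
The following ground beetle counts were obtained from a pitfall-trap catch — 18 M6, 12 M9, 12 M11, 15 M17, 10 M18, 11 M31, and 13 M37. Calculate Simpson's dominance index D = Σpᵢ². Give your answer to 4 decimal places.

0.1482

Total N = 18+12+12+15+10+11+13 = 91, so the proportions are 0.197802, 0.131868, 0.131868, 0.164835, 0.10989, 0.120879, 0.142857 (working shown to 6 dp, full precision carried).
D = 0.197802² + 0.131868² + 0.131868² + 0.164835² + 0.10989² + 0.120879² + 0.142857² = 0.039126 + 0.017389 + 0.017389 + 0.027171 + 0.012076 + 0.014612 + 0.020408 = 0.148171.
To 4 decimal places, D = 0.1482.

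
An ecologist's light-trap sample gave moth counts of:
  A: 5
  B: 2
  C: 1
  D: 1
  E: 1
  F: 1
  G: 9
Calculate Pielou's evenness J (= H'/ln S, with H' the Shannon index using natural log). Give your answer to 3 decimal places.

0.789

Total N = 5+2+1+1+1+1+9 = 20, so the proportions are 0.25, 0.1, 0.05, 0.05, 0.05, 0.05, 0.45 (working shown to 5 dp, full precision carried).
H' = −Σ pᵢ ln pᵢ = −((-0.34657) + (-0.23026) + (-0.14979) + (-0.14979) + (-0.14979) + (-0.14979) + (-0.35933)) = 1.53531.
With S = 7 species, ln S = 1.94591, so J = 1.53531/1.94591 = 0.78899, i.e. 0.789 to 3 decimal places.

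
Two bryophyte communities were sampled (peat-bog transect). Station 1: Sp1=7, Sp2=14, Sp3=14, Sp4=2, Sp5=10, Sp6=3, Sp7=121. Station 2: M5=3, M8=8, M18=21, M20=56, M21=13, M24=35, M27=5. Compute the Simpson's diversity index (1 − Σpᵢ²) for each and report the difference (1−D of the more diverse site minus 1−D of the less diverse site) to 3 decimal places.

Station 1: N=171, proportions 0.04094, 0.08187, 0.08187, 0.0117, 0.05848, 0.01754, 0.7076, giving 1−D = 0.48035 (working shown to 5 dp, full precision carried).
Station 2: N=141, proportions 0.02128, 0.05674, 0.14894, 0.39716, 0.0922, 0.24823, 0.03546, giving 1−D = 0.74503.
Difference = |0.48035 − 0.74503| = 0.26468, i.e. 0.265 to 3 decimal places.

0.265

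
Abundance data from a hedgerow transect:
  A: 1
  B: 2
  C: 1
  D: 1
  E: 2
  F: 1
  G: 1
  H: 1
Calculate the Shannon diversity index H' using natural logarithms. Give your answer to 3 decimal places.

2.025

Total N = 1+2+1+1+2+1+1+1 = 10, so the proportions are 0.1, 0.2, 0.1, 0.1, 0.2, 0.1, 0.1, 0.1 (working shown to 5 dp, full precision carried).
Each pᵢ ln pᵢ term: 0.1×(-2.30259)=-0.23026, 0.2×(-1.60944)=-0.32189, 0.1×(-2.30259)=-0.23026, 0.1×(-2.30259)=-0.23026, 0.2×(-1.60944)=-0.32189, 0.1×(-2.30259)=-0.23026, 0.1×(-2.30259)=-0.23026, 0.1×(-2.30259)=-0.23026.
Sum = -2.02533, so H' = 2.025.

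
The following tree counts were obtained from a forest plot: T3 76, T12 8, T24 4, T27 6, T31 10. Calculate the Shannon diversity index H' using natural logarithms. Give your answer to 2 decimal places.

0.94

Total N = 76+8+4+6+10 = 104, so the proportions are 0.7308, 0.0769, 0.0385, 0.0577, 0.0962 (working shown to 4 dp, full precision carried).
Each pᵢ ln pᵢ term: 0.7308×(-0.3137)=-0.2292, 0.0769×(-2.5649)=-0.1973, 0.0385×(-3.2581)=-0.1253, 0.0577×(-2.8526)=-0.1646, 0.0962×(-2.3418)=-0.2252.
Sum = -0.9416, so H' = 0.94.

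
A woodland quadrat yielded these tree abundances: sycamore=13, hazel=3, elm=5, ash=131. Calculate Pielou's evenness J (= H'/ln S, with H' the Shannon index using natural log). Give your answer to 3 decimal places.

Total N = 13+3+5+131 = 152, so the proportions are 0.08553, 0.01974, 0.03289, 0.86184 (working shown to 5 dp, full precision carried).
H' = −Σ pᵢ ln pᵢ = −((-0.21030) + (-0.07747) + (-0.11232) + (-0.12814)) = 0.52823.
With S = 4 species, ln S = 1.38629, so J = 0.52823/1.38629 = 0.38104, i.e. 0.381 to 3 decimal places.

0.381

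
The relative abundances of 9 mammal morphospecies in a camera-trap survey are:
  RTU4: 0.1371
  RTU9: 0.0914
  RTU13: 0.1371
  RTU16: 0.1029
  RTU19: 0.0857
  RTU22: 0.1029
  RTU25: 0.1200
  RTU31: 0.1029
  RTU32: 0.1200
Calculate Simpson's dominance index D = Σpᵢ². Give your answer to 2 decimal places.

D = 0.1371² + 0.0914² + 0.1371² + 0.1029² + 0.0857² + 0.1029² + 0.12² + 0.1029² + 0.12² = 0.0188 + 0.0084 + 0.0188 + 0.0106 + 0.0073 + 0.0106 + 0.0144 + 0.0106 + 0.0144 = 0.1139 (working shown to 4 dp, full precision carried).
To 2 decimal places, D = 0.11.

0.11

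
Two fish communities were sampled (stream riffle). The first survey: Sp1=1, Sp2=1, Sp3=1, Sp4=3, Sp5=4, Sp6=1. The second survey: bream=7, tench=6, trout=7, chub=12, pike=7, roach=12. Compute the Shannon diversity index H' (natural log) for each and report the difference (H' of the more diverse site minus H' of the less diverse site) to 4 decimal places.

The first survey: N=11, proportions 0.0909091, 0.0909091, 0.0909091, 0.2727273, 0.3636364, 0.0909091, giving H' = 1.5941667 (working shown to 7 dp, full precision carried).
The second survey: N=51, proportions 0.1372549, 0.1176471, 0.1372549, 0.2352941, 0.1372549, 0.2352941, giving H' = 1.7504054.
Difference = |1.5941667 − 1.7504054| = 0.1562387, i.e. 0.1562 to 4 decimal places.

0.1562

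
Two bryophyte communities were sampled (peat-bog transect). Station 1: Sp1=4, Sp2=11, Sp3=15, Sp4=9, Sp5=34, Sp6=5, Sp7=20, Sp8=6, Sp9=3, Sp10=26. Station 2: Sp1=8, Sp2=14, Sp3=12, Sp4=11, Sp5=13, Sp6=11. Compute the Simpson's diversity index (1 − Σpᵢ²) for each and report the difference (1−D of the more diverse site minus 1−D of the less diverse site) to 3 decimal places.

0.016

Station 1: N=133, proportions 0.03008, 0.08271, 0.11278, 0.06767, 0.25564, 0.03759, 0.15038, 0.04511, 0.02256, 0.19549, giving 1−D = 0.84482 (working shown to 5 dp, full precision carried).
Station 2: N=69, proportions 0.11594, 0.2029, 0.17391, 0.15942, 0.18841, 0.15942, giving 1−D = 0.82882.
Difference = |0.84482 − 0.82882| = 0.01600, i.e. 0.016 to 3 decimal places.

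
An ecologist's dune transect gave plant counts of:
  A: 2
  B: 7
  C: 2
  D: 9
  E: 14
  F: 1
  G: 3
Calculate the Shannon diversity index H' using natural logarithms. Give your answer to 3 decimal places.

Total N = 2+7+2+9+14+1+3 = 38, so the proportions are 0.05263, 0.18421, 0.05263, 0.23684, 0.36842, 0.02632, 0.07895 (working shown to 5 dp, full precision carried).
Each pᵢ ln pᵢ term: 0.05263×(-2.94444)=-0.15497, 0.18421×(-1.69168)=-0.31162, 0.05263×(-2.94444)=-0.15497, 0.23684×(-1.44036)=-0.34114, 0.36842×(-0.99853)=-0.36788, 0.02632×(-3.63759)=-0.09573, 0.07895×(-2.53897)=-0.20045.
Sum = -1.62675, so H' = 1.627.

1.627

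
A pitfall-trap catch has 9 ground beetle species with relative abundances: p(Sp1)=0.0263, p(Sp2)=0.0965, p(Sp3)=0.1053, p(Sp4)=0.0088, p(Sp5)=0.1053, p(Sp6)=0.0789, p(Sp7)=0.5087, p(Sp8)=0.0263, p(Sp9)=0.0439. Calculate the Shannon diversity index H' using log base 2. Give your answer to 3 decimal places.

Each pᵢ log₂ pᵢ term (working shown to 5 dp, full precision carried): 0.0263×(-5.24879)=-0.13804, 0.0965×(-3.37333)=-0.32553, 0.1053×(-3.24742)=-0.34195, 0.0088×(-6.82828)=-0.06009, 0.1053×(-3.24742)=-0.34195, 0.0789×(-3.66383)=-0.28908, 0.5087×(-0.97511)=-0.49604, 0.0263×(-5.24879)=-0.13804, 0.0439×(-4.50964)=-0.19797.
Sum = -2.32870, so H' = 2.329.

2.329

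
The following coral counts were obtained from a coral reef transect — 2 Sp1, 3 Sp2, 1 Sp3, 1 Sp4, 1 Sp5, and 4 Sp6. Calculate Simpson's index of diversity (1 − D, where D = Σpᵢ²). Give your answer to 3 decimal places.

Total N = 2+3+1+1+1+4 = 12, so the proportions are 0.16667, 0.25, 0.08333, 0.08333, 0.08333, 0.33333 (working shown to 5 dp, full precision carried).
D = 0.16667² + 0.25² + 0.08333² + 0.08333² + 0.08333² + 0.33333² = 0.02778 + 0.06250 + 0.00694 + 0.00694 + 0.00694 + 0.11111 = 0.22222.
So 1 − D = 0.77778, i.e. 0.778 to 3 decimal places.

0.778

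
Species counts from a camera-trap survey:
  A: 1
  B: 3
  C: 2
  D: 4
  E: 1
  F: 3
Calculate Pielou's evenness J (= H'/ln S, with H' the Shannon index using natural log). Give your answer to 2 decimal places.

Total N = 1+3+2+4+1+3 = 14, so the proportions are 0.0714, 0.2143, 0.1429, 0.2857, 0.0714, 0.2143 (working shown to 4 dp, full precision carried).
H' = −Σ pᵢ ln pᵢ = −((-0.1885) + (-0.3301) + (-0.2780) + (-0.3579) + (-0.1885) + (-0.3301)) = 1.6731.
With S = 6 species, ln S = 1.7918, so J = 1.6731/1.7918 = 0.9338, i.e. 0.93 to 2 decimal places.

0.93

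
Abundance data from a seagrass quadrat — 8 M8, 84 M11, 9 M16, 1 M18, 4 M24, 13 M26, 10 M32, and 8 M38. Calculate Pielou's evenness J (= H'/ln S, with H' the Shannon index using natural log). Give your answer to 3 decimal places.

0.656

Total N = 8+84+9+1+4+13+10+8 = 137, so the proportions are 0.05839, 0.61314, 0.06569, 0.0073, 0.0292, 0.09489, 0.07299, 0.05839 (working shown to 5 dp, full precision carried).
H' = −Σ pᵢ ln pᵢ = −((-0.16587) + (-0.29993) + (-0.17887) + (-0.03591) + (-0.10317) + (-0.22347) + (-0.19105) + (-0.16587)) = 1.36414.
With S = 8 species, ln S = 2.07944, so J = 1.36414/2.07944 = 0.65601, i.e. 0.656 to 3 decimal places.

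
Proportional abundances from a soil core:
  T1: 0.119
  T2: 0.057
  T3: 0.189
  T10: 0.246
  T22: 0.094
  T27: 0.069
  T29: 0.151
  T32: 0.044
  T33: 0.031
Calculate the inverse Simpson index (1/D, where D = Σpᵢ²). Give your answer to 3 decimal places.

D = 0.119² + 0.057² + 0.189² + 0.246² + 0.094² + 0.069² + 0.151² + 0.044² + 0.031² = 0.0141610 + 0.0032490 + 0.0357210 + 0.0605160 + 0.0088360 + 0.0047610 + 0.0228010 + 0.0019360 + 0.0009610 = 0.1529420 (working shown to 7 dp, full precision carried).
So 1/D = 6.53843, i.e. 6.538 to 3 decimal places.

6.538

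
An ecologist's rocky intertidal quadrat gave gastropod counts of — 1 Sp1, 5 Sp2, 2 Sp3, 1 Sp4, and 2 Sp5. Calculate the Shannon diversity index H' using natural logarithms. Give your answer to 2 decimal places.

1.41

Total N = 1+5+2+1+2 = 11, so the proportions are 0.0909, 0.4545, 0.1818, 0.0909, 0.1818 (working shown to 4 dp, full precision carried).
Each pᵢ ln pᵢ term: 0.0909×(-2.3979)=-0.2180, 0.4545×(-0.7885)=-0.3584, 0.1818×(-1.7047)=-0.3100, 0.0909×(-2.3979)=-0.2180, 0.1818×(-1.7047)=-0.3100.
Sum = -1.4143, so H' = 1.41.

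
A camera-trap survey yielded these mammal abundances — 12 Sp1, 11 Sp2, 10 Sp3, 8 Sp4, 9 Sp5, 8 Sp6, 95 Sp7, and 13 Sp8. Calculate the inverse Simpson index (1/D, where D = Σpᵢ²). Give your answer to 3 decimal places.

Total N = 12+11+10+8+9+8+95+13 = 166, so the proportions are 0.072289, 0.066265, 0.060241, 0.048193, 0.054217, 0.048193, 0.572289, 0.078313 (working shown to 6 dp, full precision carried).
D = 0.072289² + 0.066265² + 0.060241² + 0.048193² + 0.054217² + 0.048193² + 0.572289² + 0.078313² = 0.005226 + 0.004391 + 0.003629 + 0.002323 + 0.002939 + 0.002323 + 0.327515 + 0.006133 = 0.354478.
So 1/D = 2.82105, i.e. 2.821 to 3 decimal places.

2.821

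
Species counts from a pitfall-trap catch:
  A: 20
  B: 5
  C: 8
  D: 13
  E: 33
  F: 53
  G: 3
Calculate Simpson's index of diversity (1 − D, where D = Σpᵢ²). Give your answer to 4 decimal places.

Total N = 20+5+8+13+33+53+3 = 135, so the proportions are 0.148148, 0.037037, 0.059259, 0.096296, 0.244444, 0.392593, 0.022222 (working shown to 6 dp, full precision carried).
D = 0.148148² + 0.037037² + 0.059259² + 0.096296² + 0.244444² + 0.392593² + 0.022222² = 0.021948 + 0.001372 + 0.003512 + 0.009273 + 0.059753 + 0.154129 + 0.000494 = 0.250480.
So 1 − D = 0.749520, i.e. 0.7495 to 4 decimal places.

0.7495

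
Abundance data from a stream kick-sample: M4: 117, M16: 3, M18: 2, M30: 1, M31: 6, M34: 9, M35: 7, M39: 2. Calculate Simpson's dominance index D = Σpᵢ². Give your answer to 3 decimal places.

Total N = 117+3+2+1+6+9+7+2 = 147, so the proportions are 0.79592, 0.02041, 0.01361, 0.0068, 0.04082, 0.06122, 0.04762, 0.01361 (working shown to 5 dp, full precision carried).
D = 0.79592² + 0.02041² + 0.01361² + 0.0068² + 0.04082² + 0.06122² + 0.04762² + 0.01361² = 0.63349 + 0.00042 + 0.00019 + 0.00005 + 0.00167 + 0.00375 + 0.00227 + 0.00019 = 0.64200.
To 3 decimal places, D = 0.642.

0.642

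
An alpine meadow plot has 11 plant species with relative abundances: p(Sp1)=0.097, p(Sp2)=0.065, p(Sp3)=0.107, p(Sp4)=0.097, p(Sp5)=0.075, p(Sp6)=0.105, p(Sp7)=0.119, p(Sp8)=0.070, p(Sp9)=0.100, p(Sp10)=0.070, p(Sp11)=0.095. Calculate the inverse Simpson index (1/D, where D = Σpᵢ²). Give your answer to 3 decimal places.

D = 0.097² + 0.065² + 0.107² + 0.097² + 0.075² + 0.105² + 0.119² + 0.07² + 0.1² + 0.07² + 0.095² = 0.00940900 + 0.00422500 + 0.01144900 + 0.00940900 + 0.00562500 + 0.01102500 + 0.01416100 + 0.00490000 + 0.01000000 + 0.00490000 + 0.00902500 = 0.09412800 (working shown to 8 dp, full precision carried).
So 1/D = 10.62383, i.e. 10.624 to 3 decimal places.

10.624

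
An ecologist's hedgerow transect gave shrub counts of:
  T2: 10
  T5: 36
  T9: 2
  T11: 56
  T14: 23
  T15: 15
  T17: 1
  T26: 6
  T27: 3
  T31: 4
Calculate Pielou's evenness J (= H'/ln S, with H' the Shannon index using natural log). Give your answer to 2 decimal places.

0.77

Total N = 10+36+2+56+23+15+1+6+3+4 = 156, so the proportions are 0.0641, 0.2308, 0.0128, 0.359, 0.1474, 0.0962, 0.0064, 0.0385, 0.0192, 0.0256 (working shown to 4 dp, full precision carried).
H' = −Σ pᵢ ln pᵢ = −((-0.1761) + (-0.3384) + (-0.0559) + (-0.3678) + (-0.2822) + (-0.2252) + (-0.0324) + (-0.1253) + (-0.0760) + (-0.0939)) = 1.7731.
With S = 10 species, ln S = 2.3026, so J = 1.7731/2.3026 = 0.7701, i.e. 0.77 to 2 decimal places.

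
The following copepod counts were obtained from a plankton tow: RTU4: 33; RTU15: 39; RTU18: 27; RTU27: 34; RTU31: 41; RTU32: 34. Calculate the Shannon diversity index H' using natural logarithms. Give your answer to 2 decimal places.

Total N = 33+39+27+34+41+34 = 208, so the proportions are 0.1587, 0.1875, 0.1298, 0.1635, 0.1971, 0.1635 (working shown to 4 dp, full precision carried).
Each pᵢ ln pᵢ term: 0.1587×(-1.8410)=-0.2921, 0.1875×(-1.6740)=-0.3139, 0.1298×(-2.0417)=-0.2650, 0.1635×(-1.8112)=-0.2961, 0.1971×(-1.6240)=-0.3201, 0.1635×(-1.8112)=-0.2961.
Sum = -1.7832, so H' = 1.78.

1.78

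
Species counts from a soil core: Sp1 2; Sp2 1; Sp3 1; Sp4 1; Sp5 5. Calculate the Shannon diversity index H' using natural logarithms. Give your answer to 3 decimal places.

Total N = 2+1+1+1+5 = 10, so the proportions are 0.2, 0.1, 0.1, 0.1, 0.5 (working shown to 5 dp, full precision carried).
Each pᵢ ln pᵢ term: 0.2×(-1.60944)=-0.32189, 0.1×(-2.30259)=-0.23026, 0.1×(-2.30259)=-0.23026, 0.1×(-2.30259)=-0.23026, 0.5×(-0.69315)=-0.34657.
Sum = -1.35924, so H' = 1.359.

1.359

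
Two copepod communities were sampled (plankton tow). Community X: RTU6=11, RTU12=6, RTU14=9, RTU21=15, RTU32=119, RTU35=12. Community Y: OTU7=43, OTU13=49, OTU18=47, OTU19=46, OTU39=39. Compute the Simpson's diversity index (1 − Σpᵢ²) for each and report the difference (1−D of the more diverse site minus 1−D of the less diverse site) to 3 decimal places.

Community X: N=172, proportions 0.06395, 0.03488, 0.05233, 0.08721, 0.69186, 0.06977, giving 1−D = 0.50081 (working shown to 5 dp, full precision carried).
Community Y: N=224, proportions 0.19196, 0.21875, 0.20982, 0.20536, 0.17411, giving 1−D = 0.79879.
Difference = |0.50081 − 0.79879| = 0.29798, i.e. 0.298 to 3 decimal places.

0.298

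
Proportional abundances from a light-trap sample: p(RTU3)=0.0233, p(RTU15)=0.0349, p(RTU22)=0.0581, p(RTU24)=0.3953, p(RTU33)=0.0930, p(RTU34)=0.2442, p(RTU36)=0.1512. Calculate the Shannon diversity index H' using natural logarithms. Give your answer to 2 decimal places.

Each pᵢ ln pᵢ term (working shown to 4 dp, full precision carried): 0.0233×(-3.7593)=-0.0876, 0.0349×(-3.3553)=-0.1171, 0.0581×(-2.8456)=-0.1653, 0.3953×(-0.9281)=-0.3669, 0.093×(-2.3752)=-0.2209, 0.2442×(-1.4098)=-0.3443, 0.1512×(-1.8892)=-0.2856.
Sum = -1.5877, so H' = 1.59.

1.59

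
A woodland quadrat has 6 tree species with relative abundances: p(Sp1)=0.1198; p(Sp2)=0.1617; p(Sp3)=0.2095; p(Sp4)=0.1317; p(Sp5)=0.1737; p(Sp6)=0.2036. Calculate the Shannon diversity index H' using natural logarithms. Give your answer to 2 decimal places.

1.77

Each pᵢ ln pᵢ term (working shown to 4 dp, full precision carried): 0.1198×(-2.1219)=-0.2542, 0.1617×(-1.8220)=-0.2946, 0.2095×(-1.5630)=-0.3275, 0.1317×(-2.0272)=-0.2670, 0.1737×(-1.7504)=-0.3040, 0.2036×(-1.5916)=-0.3240.
Sum = -1.7714, so H' = 1.77.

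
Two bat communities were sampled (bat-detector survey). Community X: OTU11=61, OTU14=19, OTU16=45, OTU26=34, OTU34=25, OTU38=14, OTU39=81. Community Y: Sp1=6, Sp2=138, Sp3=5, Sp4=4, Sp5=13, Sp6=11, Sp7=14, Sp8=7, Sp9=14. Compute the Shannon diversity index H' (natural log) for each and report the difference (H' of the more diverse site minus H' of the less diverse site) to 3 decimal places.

0.452

Community X: N=279, proportions 0.218638, 0.0681004, 0.1612903, 0.1218638, 0.0896057, 0.0501792, 0.2903226, giving H' = 1.7915243 (working shown to 7 dp, full precision carried).
Community Y: N=212, proportions 0.0283019, 0.6509434, 0.0235849, 0.0188679, 0.0613208, 0.0518868, 0.0660377, 0.0330189, 0.0660377, giving H' = 1.3398877.
Difference = |1.7915243 − 1.3398877| = 0.4516366, i.e. 0.452 to 3 decimal places.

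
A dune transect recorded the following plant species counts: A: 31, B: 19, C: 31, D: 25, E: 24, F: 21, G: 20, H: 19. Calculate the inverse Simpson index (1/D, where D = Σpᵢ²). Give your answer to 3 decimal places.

7.704

Total N = 31+19+31+25+24+21+20+19 = 190, so the proportions are 0.1631579, 0.1, 0.1631579, 0.1315789, 0.1263158, 0.1105263, 0.1052632, 0.1 (working shown to 7 dp, full precision carried).
D = 0.1631579² + 0.1² + 0.1631579² + 0.1315789² + 0.1263158² + 0.1105263² + 0.1052632² + 0.1² = 0.0266205 + 0.0100000 + 0.0266205 + 0.0173130 + 0.0159557 + 0.0122161 + 0.0110803 + 0.0100000 = 0.1298061.
So 1/D = 7.70380, i.e. 7.704 to 3 decimal places.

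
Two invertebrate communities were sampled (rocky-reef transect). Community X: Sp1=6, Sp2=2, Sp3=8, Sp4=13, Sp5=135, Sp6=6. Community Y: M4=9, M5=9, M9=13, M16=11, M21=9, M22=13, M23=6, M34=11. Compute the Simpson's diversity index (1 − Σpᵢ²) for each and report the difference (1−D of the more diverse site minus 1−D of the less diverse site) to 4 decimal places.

Community X: N=170, proportions 0.035294, 0.011765, 0.047059, 0.076471, 0.794118, 0.035294, giving 1−D = 0.358685 (working shown to 6 dp, full precision carried).
Community Y: N=81, proportions 0.111111, 0.111111, 0.160494, 0.135802, 0.111111, 0.160494, 0.074074, 0.135802, giving 1−D = 0.869075.
Difference = |0.358685 − 0.869075| = 0.510390, i.e. 0.5104 to 4 decimal places.

0.5104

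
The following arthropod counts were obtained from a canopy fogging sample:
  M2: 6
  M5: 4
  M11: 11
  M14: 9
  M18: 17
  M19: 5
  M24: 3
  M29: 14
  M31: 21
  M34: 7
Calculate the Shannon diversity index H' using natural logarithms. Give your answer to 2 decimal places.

2.14

Total N = 6+4+11+9+17+5+3+14+21+7 = 97, so the proportions are 0.0619, 0.0412, 0.1134, 0.0928, 0.1753, 0.0515, 0.0309, 0.1443, 0.2165, 0.0722 (working shown to 4 dp, full precision carried).
Each pᵢ ln pᵢ term: 0.0619×(-2.7830)=-0.1721, 0.0412×(-3.1884)=-0.1315, 0.1134×(-2.1768)=-0.2469, 0.0928×(-2.3775)=-0.2206, 0.1753×(-1.7415)=-0.3052, 0.0515×(-2.9653)=-0.1528, 0.0309×(-3.4761)=-0.1075, 0.1443×(-1.9357)=-0.2794, 0.2165×(-1.5302)=-0.3313, 0.0722×(-2.6288)=-0.1897.
Sum = -2.1370, so H' = 2.14.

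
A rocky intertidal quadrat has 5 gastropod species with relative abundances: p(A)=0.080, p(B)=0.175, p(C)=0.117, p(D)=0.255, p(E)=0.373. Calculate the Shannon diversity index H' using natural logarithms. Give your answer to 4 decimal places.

Each pᵢ ln pᵢ term (working shown to 6 dp, full precision carried): 0.08×(-2.525729)=-0.202058, 0.175×(-1.742969)=-0.305020, 0.117×(-2.145581)=-0.251033, 0.255×(-1.366492)=-0.348455, 0.373×(-0.986177)=-0.367844.
Sum = -1.474410, so H' = 1.4744.

1.4744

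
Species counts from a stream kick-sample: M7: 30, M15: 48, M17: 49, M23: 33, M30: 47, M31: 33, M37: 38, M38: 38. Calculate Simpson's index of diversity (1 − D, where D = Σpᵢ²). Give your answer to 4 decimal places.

0.8710

Total N = 30+48+49+33+47+33+38+38 = 316, so the proportions are 0.094937, 0.151899, 0.155063, 0.10443, 0.148734, 0.10443, 0.120253, 0.120253 (working shown to 6 dp, full precision carried).
D = 0.094937² + 0.151899² + 0.155063² + 0.10443² + 0.148734² + 0.10443² + 0.120253² + 0.120253² = 0.009013 + 0.023073 + 0.024045 + 0.010906 + 0.022122 + 0.010906 + 0.014461 + 0.014461 = 0.128986.
So 1 − D = 0.871014, i.e. 0.8710 to 4 decimal places.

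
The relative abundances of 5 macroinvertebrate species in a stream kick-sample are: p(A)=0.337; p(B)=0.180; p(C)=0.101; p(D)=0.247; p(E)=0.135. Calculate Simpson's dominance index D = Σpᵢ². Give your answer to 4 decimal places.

0.2354

D = 0.337² + 0.18² + 0.101² + 0.247² + 0.135² = 0.113569 + 0.032400 + 0.010201 + 0.061009 + 0.018225 = 0.235404 (working shown to 6 dp, full precision carried).
To 4 decimal places, D = 0.2354.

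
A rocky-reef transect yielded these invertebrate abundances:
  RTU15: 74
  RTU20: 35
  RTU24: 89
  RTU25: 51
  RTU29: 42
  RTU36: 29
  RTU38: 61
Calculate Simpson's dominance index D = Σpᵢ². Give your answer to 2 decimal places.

0.16

Total N = 74+35+89+51+42+29+61 = 381, so the proportions are 0.1942, 0.0919, 0.2336, 0.1339, 0.1102, 0.0761, 0.1601 (working shown to 4 dp, full precision carried).
D = 0.1942² + 0.0919² + 0.2336² + 0.1339² + 0.1102² + 0.0761² + 0.1601² = 0.0377 + 0.0084 + 0.0546 + 0.0179 + 0.0122 + 0.0058 + 0.0256 = 0.1622.
To 2 decimal places, D = 0.16.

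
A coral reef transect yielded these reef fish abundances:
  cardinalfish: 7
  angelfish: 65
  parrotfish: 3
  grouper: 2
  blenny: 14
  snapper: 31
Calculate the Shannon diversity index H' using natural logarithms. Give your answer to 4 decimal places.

1.2545

Total N = 7+65+3+2+14+31 = 122, so the proportions are 0.057377, 0.532787, 0.02459, 0.016393, 0.114754, 0.254098 (working shown to 6 dp, full precision carried).
Each pᵢ ln pᵢ term: 0.057377×(-2.858111)=-0.163990, 0.532787×(-0.629634)=-0.335461, 0.02459×(-3.705409)=-0.091117, 0.016393×(-4.110874)=-0.067391, 0.114754×(-2.164964)=-0.248438, 0.254098×(-1.370034)=-0.348123.
Sum = -1.254520, so H' = 1.2545.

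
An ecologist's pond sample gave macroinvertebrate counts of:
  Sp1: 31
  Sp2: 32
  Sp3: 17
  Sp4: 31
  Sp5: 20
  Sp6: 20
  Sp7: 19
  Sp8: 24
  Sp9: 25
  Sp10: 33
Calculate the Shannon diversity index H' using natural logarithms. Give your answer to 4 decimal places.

2.2759

Total N = 31+32+17+31+20+20+19+24+25+33 = 252, so the proportions are 0.123016, 0.126984, 0.06746, 0.123016, 0.079365, 0.079365, 0.075397, 0.095238, 0.099206, 0.130952 (working shown to 6 dp, full precision carried).
Each pᵢ ln pᵢ term: 0.123016×(-2.095442)=-0.257773, 0.126984×(-2.063693)=-0.262056, 0.06746×(-2.696216)=-0.181888, 0.123016×(-2.095442)=-0.257773, 0.079365×(-2.533697)=-0.201087, 0.079365×(-2.533697)=-0.201087, 0.075397×(-2.584990)=-0.194900, 0.095238×(-2.351375)=-0.223941, 0.099206×(-2.310553)=-0.229222, 0.130952×(-2.032922)=-0.266216.
Sum = -2.275941, so H' = 2.2759.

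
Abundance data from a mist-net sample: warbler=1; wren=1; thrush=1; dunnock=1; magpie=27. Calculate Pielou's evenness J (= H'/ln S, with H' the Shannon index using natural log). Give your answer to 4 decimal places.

0.3501

Total N = 1+1+1+1+27 = 31, so the proportions are 0.032258, 0.032258, 0.032258, 0.032258, 0.870968 (working shown to 6 dp, full precision carried).
H' = −Σ pᵢ ln pᵢ = −((-0.110774) + (-0.110774) + (-0.110774) + (-0.110774) + (-0.120324)) = 0.563420.
With S = 5 species, ln S = 1.609438, so J = 0.563420/1.609438 = 0.350072, i.e. 0.3501 to 4 decimal places.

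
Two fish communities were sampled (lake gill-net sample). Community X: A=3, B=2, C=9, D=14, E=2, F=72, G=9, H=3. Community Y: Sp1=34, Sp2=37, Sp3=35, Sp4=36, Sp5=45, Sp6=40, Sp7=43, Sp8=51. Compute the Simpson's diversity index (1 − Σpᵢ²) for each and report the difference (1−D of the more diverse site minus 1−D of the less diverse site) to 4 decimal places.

Community X: N=114, proportions 0.026316, 0.017544, 0.078947, 0.122807, 0.017544, 0.631579, 0.078947, 0.026316, giving 1−D = 0.571560 (working shown to 6 dp, full precision carried).
Community Y: N=321, proportions 0.105919, 0.115265, 0.109034, 0.11215, 0.140187, 0.124611, 0.133956, 0.158879, giving 1−D = 0.872662.
Difference = |0.571560 − 0.872662| = 0.301102, i.e. 0.3011 to 4 decimal places.

0.3011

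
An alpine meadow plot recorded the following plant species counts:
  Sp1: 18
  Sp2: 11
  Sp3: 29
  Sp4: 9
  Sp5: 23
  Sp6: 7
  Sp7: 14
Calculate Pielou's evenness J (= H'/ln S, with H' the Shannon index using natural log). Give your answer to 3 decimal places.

0.946

Total N = 18+11+29+9+23+7+14 = 111, so the proportions are 0.16216, 0.0991, 0.26126, 0.08108, 0.20721, 0.06306, 0.12613 (working shown to 5 dp, full precision carried).
H' = −Σ pᵢ ln pᵢ = −((-0.29500) + (-0.22908) + (-0.35067) + (-0.20370) + (-0.32615) + (-0.17428) + (-0.26114)) = 1.84003.
With S = 7 species, ln S = 1.94591, so J = 1.84003/1.94591 = 0.94559, i.e. 0.946 to 3 decimal places.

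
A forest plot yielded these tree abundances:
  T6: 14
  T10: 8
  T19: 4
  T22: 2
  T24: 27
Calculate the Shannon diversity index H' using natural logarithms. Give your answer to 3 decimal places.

Total N = 14+8+4+2+27 = 55, so the proportions are 0.25455, 0.14545, 0.07273, 0.03636, 0.49091 (working shown to 5 dp, full precision carried).
Each pᵢ ln pᵢ term: 0.25455×(-1.36828)=-0.34829, 0.14545×(-1.92789)=-0.28042, 0.07273×(-2.62104)=-0.19062, 0.03636×(-3.31419)=-0.12052, 0.49091×(-0.71150)=-0.34928.
Sum = -1.28913, so H' = 1.289.

1.289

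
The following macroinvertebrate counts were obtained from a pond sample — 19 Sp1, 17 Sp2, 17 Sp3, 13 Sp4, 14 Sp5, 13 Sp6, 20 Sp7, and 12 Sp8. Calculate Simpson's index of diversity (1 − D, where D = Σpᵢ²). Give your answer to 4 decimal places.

Total N = 19+17+17+13+14+13+20+12 = 125, so the proportions are 0.152, 0.136, 0.136, 0.104, 0.112, 0.104, 0.16, 0.096 (working shown to 6 dp, full precision carried).
D = 0.152² + 0.136² + 0.136² + 0.104² + 0.112² + 0.104² + 0.16² + 0.096² = 0.023104 + 0.018496 + 0.018496 + 0.010816 + 0.012544 + 0.010816 + 0.025600 + 0.009216 = 0.129088.
So 1 − D = 0.870912, i.e. 0.8709 to 4 decimal places.

0.8709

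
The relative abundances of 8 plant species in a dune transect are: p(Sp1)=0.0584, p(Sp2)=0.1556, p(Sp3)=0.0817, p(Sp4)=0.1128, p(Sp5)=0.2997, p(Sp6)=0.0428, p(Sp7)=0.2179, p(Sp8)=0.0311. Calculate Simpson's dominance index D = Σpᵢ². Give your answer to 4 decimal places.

D = 0.0584² + 0.1556² + 0.0817² + 0.1128² + 0.2997² + 0.0428² + 0.2179² + 0.0311² = 0.003411 + 0.024211 + 0.006675 + 0.012724 + 0.089820 + 0.001832 + 0.047480 + 0.000967 = 0.187120 (working shown to 6 dp, full precision carried).
To 4 decimal places, D = 0.1871.

0.1871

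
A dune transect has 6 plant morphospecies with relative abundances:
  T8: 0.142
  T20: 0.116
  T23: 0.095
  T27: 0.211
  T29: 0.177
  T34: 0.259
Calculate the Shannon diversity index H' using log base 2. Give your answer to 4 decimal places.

Each pᵢ log₂ pᵢ term (working shown to 6 dp, full precision carried): 0.142×(-2.816037)=-0.399877, 0.116×(-3.107803)=-0.360505, 0.095×(-3.395929)=-0.322613, 0.211×(-2.244685)=-0.473629, 0.177×(-2.498179)=-0.442178, 0.259×(-1.948976)=-0.504785.
Sum = -2.503587, so H' = 2.5036.

2.5036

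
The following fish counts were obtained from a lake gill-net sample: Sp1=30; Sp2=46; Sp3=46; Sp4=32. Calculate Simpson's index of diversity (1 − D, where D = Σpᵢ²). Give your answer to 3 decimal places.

Total N = 30+46+46+32 = 154, so the proportions are 0.19481, 0.2987, 0.2987, 0.20779 (working shown to 5 dp, full precision carried).
D = 0.19481² + 0.2987² + 0.2987² + 0.20779² = 0.03795 + 0.08922 + 0.08922 + 0.04318 = 0.25957.
So 1 − D = 0.74043, i.e. 0.740 to 3 decimal places.

0.740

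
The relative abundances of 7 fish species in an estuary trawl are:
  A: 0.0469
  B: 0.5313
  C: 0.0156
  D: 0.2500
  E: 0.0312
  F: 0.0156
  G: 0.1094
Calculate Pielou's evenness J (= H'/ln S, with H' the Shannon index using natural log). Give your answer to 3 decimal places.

H' = −Σ pᵢ ln pᵢ = −((-0.14350) + (-0.33601) + (-0.06490) + (-0.34657) + (-0.10818) + (-0.06490) + (-0.24207)) = 1.30615 (working shown to 5 dp, full precision carried).
With S = 7 species, ln S = 1.94591, so J = 1.30615/1.94591 = 0.67123, i.e. 0.671 to 3 decimal places.

0.671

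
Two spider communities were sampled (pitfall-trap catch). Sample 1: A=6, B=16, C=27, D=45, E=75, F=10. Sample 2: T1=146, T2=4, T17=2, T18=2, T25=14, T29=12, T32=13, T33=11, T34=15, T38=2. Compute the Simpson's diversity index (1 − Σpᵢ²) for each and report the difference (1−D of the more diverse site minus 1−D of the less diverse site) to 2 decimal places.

Sample 1: N=179, proportions 0.0335, 0.0894, 0.1508, 0.2514, 0.419, 0.0559, giving 1−D = 0.7263 (working shown to 4 dp, full precision carried).
Sample 2: N=221, proportions 0.6606, 0.0181, 0.009, 0.009, 0.0633, 0.0543, 0.0588, 0.0498, 0.0679, 0.009, giving 1−D = 0.5455.
Difference = |0.7263 − 0.5455| = 0.1808, i.e. 0.18 to 2 decimal places.

0.18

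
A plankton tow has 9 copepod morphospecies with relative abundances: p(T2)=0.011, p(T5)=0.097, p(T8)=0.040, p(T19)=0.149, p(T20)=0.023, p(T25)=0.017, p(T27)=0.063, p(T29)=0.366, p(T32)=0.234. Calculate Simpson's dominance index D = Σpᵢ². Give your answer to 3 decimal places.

D = 0.011² + 0.097² + 0.04² + 0.149² + 0.023² + 0.017² + 0.063² + 0.366² + 0.234² = 0.00012 + 0.00941 + 0.00160 + 0.02220 + 0.00053 + 0.00029 + 0.00397 + 0.13396 + 0.05476 = 0.22683 (working shown to 5 dp, full precision carried).
To 3 decimal places, D = 0.227.

0.227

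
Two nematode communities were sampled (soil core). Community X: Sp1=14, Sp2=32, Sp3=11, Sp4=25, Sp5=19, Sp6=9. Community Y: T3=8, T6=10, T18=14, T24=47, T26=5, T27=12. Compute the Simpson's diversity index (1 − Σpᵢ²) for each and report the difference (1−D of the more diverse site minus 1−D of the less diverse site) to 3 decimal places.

0.098

Community X: N=110, proportions 0.12727, 0.29091, 0.1, 0.22727, 0.17273, 0.08182, giving 1−D = 0.80099 (working shown to 5 dp, full precision carried).
Community Y: N=96, proportions 0.08333, 0.10417, 0.14583, 0.48958, 0.05208, 0.125, giving 1−D = 0.70291.
Difference = |0.80099 − 0.70291| = 0.09808, i.e. 0.098 to 3 decimal places.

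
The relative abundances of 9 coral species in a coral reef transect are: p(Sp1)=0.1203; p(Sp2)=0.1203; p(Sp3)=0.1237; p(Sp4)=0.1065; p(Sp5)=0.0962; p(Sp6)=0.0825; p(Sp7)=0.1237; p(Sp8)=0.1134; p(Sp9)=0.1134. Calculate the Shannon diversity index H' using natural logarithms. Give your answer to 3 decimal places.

2.190

Each pᵢ ln pᵢ term (working shown to 5 dp, full precision carried): 0.1203×(-2.11777)=-0.25477, 0.1203×(-2.11777)=-0.25477, 0.1237×(-2.08990)=-0.25852, 0.1065×(-2.23961)=-0.23852, 0.0962×(-2.34133)=-0.22524, 0.0825×(-2.49496)=-0.20583, 0.1237×(-2.08990)=-0.25852, 0.1134×(-2.17683)=-0.24685, 0.1134×(-2.17683)=-0.24685.
Sum = -2.18987, so H' = 2.190.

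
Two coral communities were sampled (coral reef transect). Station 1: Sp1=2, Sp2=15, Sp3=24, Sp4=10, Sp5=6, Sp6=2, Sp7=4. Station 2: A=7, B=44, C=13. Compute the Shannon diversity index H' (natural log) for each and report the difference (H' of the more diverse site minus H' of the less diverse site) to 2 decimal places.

Station 1: N=63, proportions 0.0317, 0.2381, 0.381, 0.1587, 0.0952, 0.0317, 0.0635, giving H' = 1.6195 (working shown to 4 dp, full precision carried).
Station 2: N=64, proportions 0.1094, 0.6875, 0.2031, giving H' = 0.8234.
Difference = |1.6195 − 0.8234| = 0.7961, i.e. 0.80 to 2 decimal places.

0.80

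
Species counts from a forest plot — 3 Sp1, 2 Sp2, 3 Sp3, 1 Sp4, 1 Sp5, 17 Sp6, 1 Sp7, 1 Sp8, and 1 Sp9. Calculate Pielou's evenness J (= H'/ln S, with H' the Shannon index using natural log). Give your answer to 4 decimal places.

Total N = 3+2+3+1+1+17+1+1+1 = 30, so the proportions are 0.1, 0.066667, 0.1, 0.033333, 0.033333, 0.566667, 0.033333, 0.033333, 0.033333 (working shown to 6 dp, full precision carried).
H' = −Σ pᵢ ln pᵢ = −((-0.230259) + (-0.180537) + (-0.230259) + (-0.113373) + (-0.113373) + (-0.321858) + (-0.113373) + (-0.113373) + (-0.113373)) = 1.529778.
With S = 9 species, ln S = 2.197225, so J = 1.529778/2.197225 = 0.696232, i.e. 0.6962 to 4 decimal places.

0.6962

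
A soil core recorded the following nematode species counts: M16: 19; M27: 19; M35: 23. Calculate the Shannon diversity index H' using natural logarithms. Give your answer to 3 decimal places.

Total N = 19+19+23 = 61, so the proportions are 0.31148, 0.31148, 0.37705 (working shown to 5 dp, full precision carried).
Each pᵢ ln pᵢ term: 0.31148×(-1.16643)=-0.36332, 0.31148×(-1.16643)=-0.36332, 0.37705×(-0.97538)=-0.36777.
Sum = -1.09440, so H' = 1.094.

1.094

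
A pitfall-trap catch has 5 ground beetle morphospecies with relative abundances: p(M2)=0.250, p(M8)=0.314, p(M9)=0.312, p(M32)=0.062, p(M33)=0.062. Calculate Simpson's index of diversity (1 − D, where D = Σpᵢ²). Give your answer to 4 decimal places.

D = 0.25² + 0.314² + 0.312² + 0.062² + 0.062² = 0.062500 + 0.098596 + 0.097344 + 0.003844 + 0.003844 = 0.266128 (working shown to 6 dp, full precision carried).
So 1 − D = 0.733872, i.e. 0.7339 to 4 decimal places.

0.7339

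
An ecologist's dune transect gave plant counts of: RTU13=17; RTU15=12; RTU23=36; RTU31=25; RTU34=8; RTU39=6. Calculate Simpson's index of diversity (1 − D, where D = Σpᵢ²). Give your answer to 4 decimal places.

0.7731

Total N = 17+12+36+25+8+6 = 104, so the proportions are 0.163462, 0.115385, 0.346154, 0.240385, 0.076923, 0.057692 (working shown to 6 dp, full precision carried).
D = 0.163462² + 0.115385² + 0.346154² + 0.240385² + 0.076923² + 0.057692² = 0.026720 + 0.013314 + 0.119822 + 0.057785 + 0.005917 + 0.003328 = 0.226886.
So 1 − D = 0.773114, i.e. 0.7731 to 4 decimal places.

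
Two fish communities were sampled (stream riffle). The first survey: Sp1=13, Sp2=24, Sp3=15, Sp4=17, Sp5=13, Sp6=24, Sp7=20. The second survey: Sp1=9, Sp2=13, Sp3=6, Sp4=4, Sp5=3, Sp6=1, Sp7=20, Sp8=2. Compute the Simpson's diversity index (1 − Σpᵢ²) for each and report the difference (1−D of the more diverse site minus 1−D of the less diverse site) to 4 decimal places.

The first survey: N=126, proportions 0.103175, 0.190476, 0.119048, 0.134921, 0.103175, 0.190476, 0.15873, giving 1−D = 0.848576 (working shown to 6 dp, full precision carried).
The second survey: N=58, proportions 0.155172, 0.224138, 0.103448, 0.068966, 0.051724, 0.017241, 0.344828, 0.034483, giving 1−D = 0.787158.
Difference = |0.848576 − 0.787158| = 0.061418, i.e. 0.0614 to 4 decimal places.

0.0614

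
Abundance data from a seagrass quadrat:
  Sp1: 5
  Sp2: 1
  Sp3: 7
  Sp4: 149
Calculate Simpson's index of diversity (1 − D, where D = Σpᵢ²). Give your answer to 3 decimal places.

0.151

Total N = 5+1+7+149 = 162, so the proportions are 0.03086, 0.00617, 0.04321, 0.91975 (working shown to 5 dp, full precision carried).
D = 0.03086² + 0.00617² + 0.04321² + 0.91975² = 0.00095 + 0.00004 + 0.00187 + 0.84595 = 0.84880.
So 1 − D = 0.15120, i.e. 0.151 to 3 decimal places.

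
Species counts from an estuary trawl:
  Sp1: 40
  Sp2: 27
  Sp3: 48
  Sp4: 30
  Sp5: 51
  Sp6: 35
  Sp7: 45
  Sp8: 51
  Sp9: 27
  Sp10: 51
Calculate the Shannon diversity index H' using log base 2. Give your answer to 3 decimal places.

Total N = 40+27+48+30+51+35+45+51+27+51 = 405, so the proportions are 0.09877, 0.06667, 0.11852, 0.07407, 0.12593, 0.08642, 0.11111, 0.12593, 0.06667, 0.12593 (working shown to 5 dp, full precision carried).
Each pᵢ log₂ pᵢ term: 0.09877×(-3.33985)=-0.32986, 0.06667×(-3.90689)=-0.26046, 0.11852×(-3.07682)=-0.36466, 0.07407×(-3.75489)=-0.27814, 0.12593×(-2.98935)=-0.37644, 0.08642×(-3.53250)=-0.30528, 0.11111×(-3.16993)=-0.35221, 0.12593×(-2.98935)=-0.37644, 0.06667×(-3.90689)=-0.26046, 0.12593×(-2.98935)=-0.37644.
Sum = -3.28038, so H' = 3.280.

3.280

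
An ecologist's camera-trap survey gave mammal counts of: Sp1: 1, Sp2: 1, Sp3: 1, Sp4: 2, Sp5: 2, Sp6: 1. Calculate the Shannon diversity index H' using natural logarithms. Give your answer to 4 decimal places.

1.7329

Total N = 1+1+1+2+2+1 = 8, so the proportions are 0.125, 0.125, 0.125, 0.25, 0.25, 0.125 (working shown to 6 dp, full precision carried).
Each pᵢ ln pᵢ term: 0.125×(-2.079442)=-0.259930, 0.125×(-2.079442)=-0.259930, 0.125×(-2.079442)=-0.259930, 0.25×(-1.386294)=-0.346574, 0.25×(-1.386294)=-0.346574, 0.125×(-2.079442)=-0.259930.
Sum = -1.732868, so H' = 1.7329.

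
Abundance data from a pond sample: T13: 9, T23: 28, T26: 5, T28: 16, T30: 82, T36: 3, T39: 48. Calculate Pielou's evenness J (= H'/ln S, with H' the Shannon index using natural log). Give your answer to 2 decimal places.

Total N = 9+28+5+16+82+3+48 = 191, so the proportions are 0.0471, 0.1466, 0.0262, 0.0838, 0.4293, 0.0157, 0.2513 (working shown to 4 dp, full precision carried).
H' = −Σ pᵢ ln pᵢ = −((-0.1440) + (-0.2815) + (-0.0954) + (-0.2077) + (-0.3630) + (-0.0652) + (-0.3471)) = 1.5038.
With S = 7 species, ln S = 1.9459, so J = 1.5038/1.9459 = 0.7728, i.e. 0.77 to 2 decimal places.

0.77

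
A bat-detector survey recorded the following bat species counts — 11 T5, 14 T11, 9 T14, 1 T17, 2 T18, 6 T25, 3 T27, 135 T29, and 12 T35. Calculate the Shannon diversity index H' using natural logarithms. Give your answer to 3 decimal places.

1.167

Total N = 11+14+9+1+2+6+3+135+12 = 193, so the proportions are 0.05699, 0.07254, 0.04663, 0.00518, 0.01036, 0.03109, 0.01554, 0.69948, 0.06218 (working shown to 5 dp, full precision carried).
Each pᵢ ln pᵢ term: 0.05699×(-2.86479)=-0.16328, 0.07254×(-2.62363)=-0.19032, 0.04663×(-3.06547)=-0.14295, 0.00518×(-5.26269)=-0.02727, 0.01036×(-4.56954)=-0.04735, 0.03109×(-3.47093)=-0.10790, 0.01554×(-4.16408)=-0.06473, 0.69948×(-0.35742)=-0.25001, 0.06218×(-2.77778)=-0.17271.
Sum = -1.16651, so H' = 1.167.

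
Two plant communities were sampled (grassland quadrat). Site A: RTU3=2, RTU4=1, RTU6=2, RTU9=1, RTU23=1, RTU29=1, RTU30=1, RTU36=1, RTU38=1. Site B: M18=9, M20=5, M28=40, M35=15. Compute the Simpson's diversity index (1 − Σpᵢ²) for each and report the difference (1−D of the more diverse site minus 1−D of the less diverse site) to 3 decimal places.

Site A: N=11, proportions 0.18182, 0.09091, 0.18182, 0.09091, 0.09091, 0.09091, 0.09091, 0.09091, 0.09091, giving 1−D = 0.87603 (working shown to 5 dp, full precision carried).
Site B: N=69, proportions 0.13043, 0.07246, 0.57971, 0.21739, giving 1−D = 0.59441.
Difference = |0.87603 − 0.59441| = 0.28162, i.e. 0.282 to 3 decimal places.

0.282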